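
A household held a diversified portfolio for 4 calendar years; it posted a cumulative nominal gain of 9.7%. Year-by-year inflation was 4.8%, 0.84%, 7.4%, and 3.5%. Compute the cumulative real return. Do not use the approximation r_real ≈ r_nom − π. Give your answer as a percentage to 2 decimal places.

Cumulative inflation factor: 1.048 × 1.0084 × 1.074 × 1.035 ≈ 1.17473.
Nominal growth factor: 1.09700. Real growth factor = 1.09700 / 1.17473 ≈ 0.93383.
Total real return ≈ -6.6170%.

-6.62%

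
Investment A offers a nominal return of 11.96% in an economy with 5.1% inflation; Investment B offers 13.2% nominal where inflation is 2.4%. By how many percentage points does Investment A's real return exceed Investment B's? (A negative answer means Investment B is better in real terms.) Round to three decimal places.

-4.020

Investment A real return: 1.1196/1.051 − 1 = 6.5271%.
Investment B real return: 1.132/1.024 − 1 = 10.5469%.
Difference: 6.5271 − 10.5469 = -4.0198 pp.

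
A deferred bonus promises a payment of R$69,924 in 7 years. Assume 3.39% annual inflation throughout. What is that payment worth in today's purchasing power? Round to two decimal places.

R$55,370.25

Price-level factor over 7 years: (1 + 3.39%)^7 ≈ 1.2628441225.
Purchasing power today: R$69,924 divided by that factor.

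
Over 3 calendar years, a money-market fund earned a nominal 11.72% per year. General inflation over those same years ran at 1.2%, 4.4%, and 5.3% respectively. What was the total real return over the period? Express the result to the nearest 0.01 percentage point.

25.34%

Cumulative inflation factor: 1.012 × 1.044 × 1.053 ≈ 1.11252.
Nominal growth factor: 1.39442. Real growth factor = 1.39442 / 1.11252 ≈ 1.25338.
Total real return ≈ 25.3382%.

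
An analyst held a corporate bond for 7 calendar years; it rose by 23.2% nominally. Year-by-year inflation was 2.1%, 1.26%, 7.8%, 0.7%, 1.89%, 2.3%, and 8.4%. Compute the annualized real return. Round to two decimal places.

-0.41%

Cumulative inflation factor: 1.021 × 1.0126 × 1.078 × 1.007 × 1.0189 × 1.023 × 1.084 ≈ 1.26809.
Nominal growth factor: 1.23200. Real growth factor = 1.23200 / 1.26809 ≈ 0.97154.
Annualized: 0.97154^(1/7) − 1 ≈ -0.00412.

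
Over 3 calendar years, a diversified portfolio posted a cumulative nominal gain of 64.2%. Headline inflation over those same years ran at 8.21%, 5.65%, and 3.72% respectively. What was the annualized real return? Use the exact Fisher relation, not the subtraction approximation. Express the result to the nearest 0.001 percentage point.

11.461%

Cumulative inflation factor: 1.0821 × 1.0565 × 1.0372 ≈ 1.18577.
Nominal growth factor: 1.64200. Real growth factor = 1.64200 / 1.18577 ≈ 1.38476.
Annualized: 1.38476^(1/3) − 1 ≈ 0.11461.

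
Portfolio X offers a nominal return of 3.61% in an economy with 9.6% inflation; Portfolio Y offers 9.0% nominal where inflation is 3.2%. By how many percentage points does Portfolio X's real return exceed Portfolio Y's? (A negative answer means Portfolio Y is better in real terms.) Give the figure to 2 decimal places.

Portfolio X real return: 1.0361/1.096 − 1 = -5.465%.
Portfolio Y real return: 1.090/1.032 − 1 = 5.620%.
Difference: -5.465 − 5.620 = -11.085 pp.

-11.09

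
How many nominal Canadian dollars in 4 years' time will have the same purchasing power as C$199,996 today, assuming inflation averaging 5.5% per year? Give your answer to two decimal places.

Cumulative price-level factor: (1+5.5%)^4 ≈ 1.2388246506.
Multiplying C$199,996 by the price-level factor gives the future nominal sum.

C$247,759.97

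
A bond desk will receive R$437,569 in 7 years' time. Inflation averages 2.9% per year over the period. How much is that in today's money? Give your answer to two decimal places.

Price-level factor over 7 years: (1 + 2.9%)^7 ≈ 1.2215398048.
Purchasing power today: R$437,569 divided by that factor.

R$358,211.00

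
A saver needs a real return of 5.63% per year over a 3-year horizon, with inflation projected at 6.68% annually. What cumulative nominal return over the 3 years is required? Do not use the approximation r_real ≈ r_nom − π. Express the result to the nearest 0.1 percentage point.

43.1%

Required annual nominal rate: (1+5.63%)(1+6.68%) − 1 = 12.686084%.
Cumulative over 3 years: (1 + 0.12686084)^3 − 1 ≈ 0.43091.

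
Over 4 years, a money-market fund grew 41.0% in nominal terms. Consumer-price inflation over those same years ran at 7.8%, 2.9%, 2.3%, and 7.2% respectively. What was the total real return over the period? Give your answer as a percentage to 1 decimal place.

15.9%

Cumulative inflation factor: 1.078 × 1.029 × 1.023 × 1.072 ≈ 1.21648.
Nominal growth factor: 1.41000. Real growth factor = 1.41000 / 1.21648 ≈ 1.15908.
Total real return ≈ 15.9083%.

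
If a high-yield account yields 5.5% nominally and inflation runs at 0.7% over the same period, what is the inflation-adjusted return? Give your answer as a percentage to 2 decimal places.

Real return via the Fisher equation: (1 + 5.5%)/(1 + 0.7%) − 1 = 1.055/1.007 − 1 ≈ 0.04767.

4.77%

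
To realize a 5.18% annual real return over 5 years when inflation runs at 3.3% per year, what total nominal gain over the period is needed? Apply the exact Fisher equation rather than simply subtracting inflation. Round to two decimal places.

51.41%

Required annual nominal rate: (1+5.18%)(1+3.3%) − 1 = 8.65094%.
Cumulative over 5 years: (1 + 0.0865094)^5 − 1 ≈ 0.51414.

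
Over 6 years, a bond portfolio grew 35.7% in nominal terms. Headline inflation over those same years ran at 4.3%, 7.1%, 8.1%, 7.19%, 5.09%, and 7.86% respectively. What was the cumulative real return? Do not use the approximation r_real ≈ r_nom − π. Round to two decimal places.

Cumulative inflation factor: 1.043 × 1.071 × 1.081 × 1.0719 × 1.0509 × 1.0786 ≈ 1.46715.
Nominal growth factor: 1.35700. Real growth factor = 1.35700 / 1.46715 ≈ 0.92492.
Total real return ≈ -7.5080%.

-7.51%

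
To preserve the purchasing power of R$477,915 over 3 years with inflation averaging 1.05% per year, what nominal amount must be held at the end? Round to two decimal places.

R$493,127.95

Cumulative price-level factor: (1+1.05%)^3 ≈ 1.0318319076.
The nominal amount required is R$477,915 scaled up by that factor.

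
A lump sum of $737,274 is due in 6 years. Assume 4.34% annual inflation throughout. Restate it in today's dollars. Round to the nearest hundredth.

$571,378.54

Price-level factor over 6 years: (1 + 4.34%)^6 ≈ 1.2903424776.
Purchasing power today: $737,274 divided by that factor.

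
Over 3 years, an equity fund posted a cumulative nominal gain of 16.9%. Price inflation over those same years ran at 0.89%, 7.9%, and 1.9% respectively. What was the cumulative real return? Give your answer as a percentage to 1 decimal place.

Cumulative inflation factor: 1.0089 × 1.079 × 1.019 ≈ 1.10929.
Nominal growth factor: 1.16900. Real growth factor = 1.16900 / 1.10929 ≈ 1.05383.
Total real return ≈ 5.3830%.

5.4%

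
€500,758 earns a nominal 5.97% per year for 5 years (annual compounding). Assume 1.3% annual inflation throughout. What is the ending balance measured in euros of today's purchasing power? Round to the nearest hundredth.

Nominal value at maturity: €500,758 × (1 + 5.97%)^5 ≈ €669,179.41.
Price-level factor over 5 years: (1 + 1.3%)^5 ≈ 1.0667121132.
Dividing the nominal maturity value by the price-level factor gives the value in today's money.

€627,328.97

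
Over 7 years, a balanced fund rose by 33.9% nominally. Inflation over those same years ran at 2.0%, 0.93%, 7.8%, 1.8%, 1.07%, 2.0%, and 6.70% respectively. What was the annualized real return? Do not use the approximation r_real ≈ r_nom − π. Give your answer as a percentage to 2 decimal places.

1.07%

Cumulative inflation factor: 1.020 × 1.0093 × 1.078 × 1.018 × 1.0107 × 1.020 × 1.0670 ≈ 1.24272.
Nominal growth factor: 1.33900. Real growth factor = 1.33900 / 1.24272 ≈ 1.07747.
Annualized: 1.07747^(1/7) − 1 ≈ 0.01072.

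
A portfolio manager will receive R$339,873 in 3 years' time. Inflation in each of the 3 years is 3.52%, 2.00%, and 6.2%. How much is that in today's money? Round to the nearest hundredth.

R$303,087.28

Price-level factor over 3 years: 1.0352 × 1.0200 × 1.062 = 1.121370048.
Purchasing power today: R$339,873 divided by that factor.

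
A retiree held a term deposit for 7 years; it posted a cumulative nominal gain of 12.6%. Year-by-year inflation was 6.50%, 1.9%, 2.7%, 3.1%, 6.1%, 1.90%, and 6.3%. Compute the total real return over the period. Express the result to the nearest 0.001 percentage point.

Cumulative inflation factor: 1.0650 × 1.019 × 1.027 × 1.031 × 1.061 × 1.0190 × 1.063 ≈ 1.32061.
Nominal growth factor: 1.12600. Real growth factor = 1.12600 / 1.32061 ≈ 0.85263.
Total real return ≈ -14.7366%.

-14.737%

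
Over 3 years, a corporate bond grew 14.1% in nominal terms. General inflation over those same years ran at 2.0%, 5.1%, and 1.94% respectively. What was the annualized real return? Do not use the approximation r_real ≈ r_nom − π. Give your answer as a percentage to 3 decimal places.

Cumulative inflation factor: 1.020 × 1.051 × 1.0194 ≈ 1.09282.
Nominal growth factor: 1.14100. Real growth factor = 1.14100 / 1.09282 ≈ 1.04409.
Annualized: 1.04409^(1/3) − 1 ≈ 0.01449.

1.449%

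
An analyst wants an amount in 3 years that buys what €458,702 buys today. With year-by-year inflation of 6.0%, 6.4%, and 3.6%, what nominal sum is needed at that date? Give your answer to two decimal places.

Cumulative price-level factor: 1.060 × 1.064 × 1.036 = 1.16844224.
Multiplying €458,702 by the price-level factor gives the future nominal sum.

€535,966.79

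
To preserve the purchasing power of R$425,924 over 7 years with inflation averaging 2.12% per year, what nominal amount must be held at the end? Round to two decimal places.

R$493,296.18

Cumulative price-level factor: (1+2.12%)^7 ≈ 1.1581788849.
Multiplying R$425,924 by the price-level factor gives the future nominal sum.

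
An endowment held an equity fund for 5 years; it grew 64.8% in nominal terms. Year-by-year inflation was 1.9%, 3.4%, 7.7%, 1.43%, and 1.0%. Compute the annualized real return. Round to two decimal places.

Cumulative inflation factor: 1.019 × 1.034 × 1.077 × 1.0143 × 1.010 ≈ 1.16251.
Nominal growth factor: 1.64800. Real growth factor = 1.64800 / 1.16251 ≈ 1.41762.
Annualized: 1.41762^(1/5) − 1 ≈ 0.07229.

7.23%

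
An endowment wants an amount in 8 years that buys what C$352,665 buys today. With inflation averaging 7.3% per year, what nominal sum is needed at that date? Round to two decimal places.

Cumulative price-level factor: (1+7.3%)^8 ≈ 1.7571052474.
The nominal amount required is C$352,665 scaled up by that factor.

C$619,669.52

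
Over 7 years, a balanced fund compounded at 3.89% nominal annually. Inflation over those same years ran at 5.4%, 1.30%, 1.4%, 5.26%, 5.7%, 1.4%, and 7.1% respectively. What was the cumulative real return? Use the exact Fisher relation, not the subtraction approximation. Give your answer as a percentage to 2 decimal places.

-0.15%

Cumulative inflation factor: 1.054 × 1.0130 × 1.014 × 1.0526 × 1.057 × 1.014 × 1.071 ≈ 1.30814.
Nominal growth factor: 1.30622. Real growth factor = 1.30622 / 1.30814 ≈ 0.99853.
Total real return ≈ -0.1467%.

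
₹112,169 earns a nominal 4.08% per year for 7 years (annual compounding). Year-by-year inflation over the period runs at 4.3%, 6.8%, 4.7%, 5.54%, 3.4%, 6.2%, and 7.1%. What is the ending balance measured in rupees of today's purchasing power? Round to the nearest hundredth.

Nominal value at maturity: ₹112,169 × (1 + 4.08%)^7 ≈ ₹148,403.39.
Price-level factor over 7 years: 1.043 × 1.068 × 1.047 × 1.0554 × 1.034 × 1.062 × 1.071 ≈ 1.4476176146.
The maturity value deflated by that factor is the answer in today's purchasing power.

₹102,515.60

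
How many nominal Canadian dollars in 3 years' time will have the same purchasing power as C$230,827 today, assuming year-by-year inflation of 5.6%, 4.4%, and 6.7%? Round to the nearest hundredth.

C$271,528.51

Cumulative price-level factor: 1.056 × 1.044 × 1.067 = 1.176329088.
The nominal amount required is C$230,827 scaled up by that factor.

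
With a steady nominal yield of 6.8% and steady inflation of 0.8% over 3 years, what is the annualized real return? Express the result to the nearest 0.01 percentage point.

5.95%

With constant rates the annual real return is the same each year: (1+6.8%)/(1+0.8%) − 1 = 0.05952.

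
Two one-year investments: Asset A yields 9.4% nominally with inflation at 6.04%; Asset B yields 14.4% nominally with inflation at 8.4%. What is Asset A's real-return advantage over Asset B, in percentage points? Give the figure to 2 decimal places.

-2.37

Asset A real return: 1.094/1.0604 − 1 = 3.169%.
Asset B real return: 1.144/1.084 − 1 = 5.535%.
Difference: 3.169 − 5.535 = -2.366 pp.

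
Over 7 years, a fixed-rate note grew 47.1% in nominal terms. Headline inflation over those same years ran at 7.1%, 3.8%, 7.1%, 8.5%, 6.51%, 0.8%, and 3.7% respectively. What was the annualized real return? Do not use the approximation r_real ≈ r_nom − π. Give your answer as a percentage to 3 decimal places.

0.322%

Cumulative inflation factor: 1.071 × 1.038 × 1.071 × 1.085 × 1.0651 × 1.008 × 1.037 ≈ 1.43825.
Nominal growth factor: 1.47100. Real growth factor = 1.47100 / 1.43825 ≈ 1.02277.
Annualized: 1.02277^(1/7) − 1 ≈ 0.00322.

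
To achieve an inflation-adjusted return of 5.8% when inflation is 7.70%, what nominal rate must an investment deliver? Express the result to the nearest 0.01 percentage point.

13.95%

By the Fisher equation, 1 + r_nom = (1 + 5.8%)(1 + 7.70%) = 1.058 × 1.0770 = 1.139466.
So r_nom = 13.9466%.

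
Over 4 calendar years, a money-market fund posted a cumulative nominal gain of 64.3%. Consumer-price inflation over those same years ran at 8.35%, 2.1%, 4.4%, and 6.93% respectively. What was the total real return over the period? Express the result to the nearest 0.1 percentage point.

Cumulative inflation factor: 1.0835 × 1.021 × 1.044 × 1.0693 ≈ 1.23497.
Nominal growth factor: 1.64300. Real growth factor = 1.64300 / 1.23497 ≈ 1.33040.
Total real return ≈ 33.0402%.

33.0%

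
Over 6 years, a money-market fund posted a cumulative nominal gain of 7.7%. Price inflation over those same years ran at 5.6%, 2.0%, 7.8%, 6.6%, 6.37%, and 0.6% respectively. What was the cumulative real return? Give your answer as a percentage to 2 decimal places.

-18.69%

Cumulative inflation factor: 1.056 × 1.020 × 1.078 × 1.066 × 1.0637 × 1.006 ≈ 1.32452.
Nominal growth factor: 1.07700. Real growth factor = 1.07700 / 1.32452 ≈ 0.81313.
Total real return ≈ -18.6873%.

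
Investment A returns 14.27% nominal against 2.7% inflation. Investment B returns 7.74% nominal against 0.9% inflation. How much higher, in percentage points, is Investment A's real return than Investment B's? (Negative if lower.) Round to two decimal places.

Investment A real return: 1.1427/1.027 − 1 = 11.266%.
Investment B real return: 1.0774/1.009 − 1 = 6.779%.
Difference: 11.266 − 6.779 = 4.487 pp.

4.49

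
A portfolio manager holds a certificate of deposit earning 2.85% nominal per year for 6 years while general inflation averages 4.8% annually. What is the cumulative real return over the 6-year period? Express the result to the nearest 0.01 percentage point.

The annual real rate is (1+2.85%)/(1+4.8%) − 1 = -1.8607%.
Compounded over 6 years: (1 + -0.018607)^6 − 1 ≈ -0.10658.

-10.66%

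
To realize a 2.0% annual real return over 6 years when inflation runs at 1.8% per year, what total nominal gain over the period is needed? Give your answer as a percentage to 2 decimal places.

Required annual nominal rate: (1+2.0%)(1+1.8%) − 1 = 3.836%.
Cumulative over 6 years: (1 + 0.03836)^6 − 1 ≈ 0.25339.

25.34%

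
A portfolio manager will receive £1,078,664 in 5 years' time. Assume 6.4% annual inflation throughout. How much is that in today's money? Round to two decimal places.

£791,002.84

Price-level factor over 5 years: (1 + 6.4%)^5 ≈ 1.3636663998.
Purchasing power today: £1,078,664 divided by that factor.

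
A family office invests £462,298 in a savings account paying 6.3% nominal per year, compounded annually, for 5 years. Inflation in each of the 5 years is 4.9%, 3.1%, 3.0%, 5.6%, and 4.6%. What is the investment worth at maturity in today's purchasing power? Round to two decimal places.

£509,942.67

Nominal value at maturity: £462,298 × (1 + 6.3%)^5 ≈ £627,463.31.
Price-level factor over 5 years: 1.049 × 1.031 × 1.030 × 1.056 × 1.046 ≈ 1.2304585289.
Dividing the nominal maturity value by the price-level factor gives the value in today's money.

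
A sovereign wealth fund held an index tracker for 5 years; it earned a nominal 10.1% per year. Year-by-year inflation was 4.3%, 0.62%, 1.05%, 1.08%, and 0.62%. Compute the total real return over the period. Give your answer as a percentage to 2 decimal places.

Cumulative inflation factor: 1.043 × 1.0062 × 1.0105 × 1.0108 × 1.0062 ≈ 1.07859.
Nominal growth factor: 1.61784. Real growth factor = 1.61784 / 1.07859 ≈ 1.49997.
Total real return ≈ 49.9968%.

50.00%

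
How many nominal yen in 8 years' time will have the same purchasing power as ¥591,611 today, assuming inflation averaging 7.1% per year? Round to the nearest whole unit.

¥1,024,123

Cumulative price-level factor: (1+7.1%)^8 ≈ 1.7310745307.
Multiplying ¥591,611 by the price-level factor gives the future nominal sum.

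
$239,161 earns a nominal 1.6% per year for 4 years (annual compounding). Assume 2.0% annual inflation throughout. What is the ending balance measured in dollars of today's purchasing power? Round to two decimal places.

$235,431.47

Nominal value at maturity: $239,161 × (1 + 1.6%)^4 ≈ $254,838.59.
Price-level factor over 4 years: (1 + 2.0%)^4 = 1.08243216.
The maturity value deflated by that factor is the answer in today's purchasing power.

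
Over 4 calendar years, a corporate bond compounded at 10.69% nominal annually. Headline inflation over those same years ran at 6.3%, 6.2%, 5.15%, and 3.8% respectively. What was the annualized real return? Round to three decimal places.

Cumulative inflation factor: 1.063 × 1.062 × 1.0515 × 1.038 ≈ 1.23215.
Nominal growth factor: 1.50118. Real growth factor = 1.50118 / 1.23215 ≈ 1.21834.
Annualized: 1.21834^(1/4) − 1 ≈ 0.05061.

5.061%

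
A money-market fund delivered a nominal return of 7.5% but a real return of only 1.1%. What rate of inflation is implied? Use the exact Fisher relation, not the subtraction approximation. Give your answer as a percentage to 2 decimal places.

From (1+r_nom) = (1+r_real)(1+π), we get 1+π = (1 + 7.5%)/(1 + 1.1%) = 1.075/1.011 ≈ 1.06330.
So π ≈ 6.3304%.

6.33%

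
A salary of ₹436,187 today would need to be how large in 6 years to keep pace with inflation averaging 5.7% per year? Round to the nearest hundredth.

Cumulative price-level factor: (1+5.7%)^6 ≈ 1.3946008445.
The nominal amount required is ₹436,187 scaled up by that factor.

₹608,306.76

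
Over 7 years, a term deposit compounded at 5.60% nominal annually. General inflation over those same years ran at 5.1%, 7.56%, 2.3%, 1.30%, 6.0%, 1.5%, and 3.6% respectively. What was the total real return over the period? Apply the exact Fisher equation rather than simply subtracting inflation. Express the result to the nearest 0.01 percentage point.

12.14%

Cumulative inflation factor: 1.051 × 1.0756 × 1.023 × 1.0130 × 1.060 × 1.015 × 1.036 ≈ 1.30578.
Nominal growth factor: 1.46436. Real growth factor = 1.46436 / 1.30578 ≈ 1.12144.
Total real return ≈ 12.1443%.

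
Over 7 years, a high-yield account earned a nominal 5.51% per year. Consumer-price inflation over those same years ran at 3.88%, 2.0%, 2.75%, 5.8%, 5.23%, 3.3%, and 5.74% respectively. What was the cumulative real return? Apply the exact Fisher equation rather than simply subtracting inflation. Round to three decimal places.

Cumulative inflation factor: 1.0388 × 1.020 × 1.0275 × 1.058 × 1.0523 × 1.033 × 1.0574 ≈ 1.32397.
Nominal growth factor: 1.45564. Real growth factor = 1.45564 / 1.32397 ≈ 1.09945.
Total real return ≈ 9.9453%.

9.945%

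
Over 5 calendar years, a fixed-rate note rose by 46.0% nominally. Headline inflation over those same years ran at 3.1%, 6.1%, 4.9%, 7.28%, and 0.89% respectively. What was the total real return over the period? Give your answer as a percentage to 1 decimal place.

17.6%

Cumulative inflation factor: 1.031 × 1.061 × 1.049 × 1.0728 × 1.0089 ≈ 1.24199.
Nominal growth factor: 1.46000. Real growth factor = 1.46000 / 1.24199 ≈ 1.17554.
Total real return ≈ 17.5537%.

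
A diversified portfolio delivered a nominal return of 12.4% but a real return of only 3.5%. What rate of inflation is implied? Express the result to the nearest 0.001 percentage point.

From (1+r_nom) = (1+r_real)(1+π), we get 1+π = (1 + 12.4%)/(1 + 3.5%) = 1.124/1.035 ≈ 1.08599.
So π ≈ 8.5990%.

8.599%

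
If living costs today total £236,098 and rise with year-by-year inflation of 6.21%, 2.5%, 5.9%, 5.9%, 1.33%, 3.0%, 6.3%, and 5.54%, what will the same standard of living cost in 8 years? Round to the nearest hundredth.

Cumulative price-level factor: 1.0621 × 1.025 × 1.059 × 1.059 × 1.0133 × 1.030 × 1.063 × 1.0554 ≈ 1.4295745768.
The nominal amount required is £236,098 scaled up by that factor.

£337,519.70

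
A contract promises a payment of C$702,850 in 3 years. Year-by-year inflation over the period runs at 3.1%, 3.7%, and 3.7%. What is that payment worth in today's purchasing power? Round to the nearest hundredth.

Price-level factor over 3 years: 1.031 × 1.037 × 1.037 = 1.108705439.
Purchasing power today: C$702,850 divided by that factor.

C$633,937.54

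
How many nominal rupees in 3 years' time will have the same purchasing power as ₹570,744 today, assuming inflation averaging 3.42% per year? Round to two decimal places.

Cumulative price-level factor: (1+3.42%)^3 ≈ 1.1061489217.
The nominal amount required is ₹570,744 scaled up by that factor.

₹631,327.86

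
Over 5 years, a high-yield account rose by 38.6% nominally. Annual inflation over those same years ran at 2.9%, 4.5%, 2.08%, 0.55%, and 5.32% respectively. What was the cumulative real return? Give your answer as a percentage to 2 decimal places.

19.23%

Cumulative inflation factor: 1.029 × 1.045 × 1.0208 × 1.0055 × 1.0532 ≈ 1.16243.
Nominal growth factor: 1.38600. Real growth factor = 1.38600 / 1.16243 ≈ 1.19233.
Total real return ≈ 19.2334%.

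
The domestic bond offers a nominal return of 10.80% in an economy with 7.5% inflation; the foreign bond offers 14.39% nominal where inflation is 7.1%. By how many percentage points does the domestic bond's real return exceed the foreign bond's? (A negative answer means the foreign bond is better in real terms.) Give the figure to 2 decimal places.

The domestic bond real return: 1.1080/1.075 − 1 = 3.070%.
The foreign bond real return: 1.1439/1.071 − 1 = 6.807%.
Difference: 3.070 − 6.807 = -3.737 pp.

-3.74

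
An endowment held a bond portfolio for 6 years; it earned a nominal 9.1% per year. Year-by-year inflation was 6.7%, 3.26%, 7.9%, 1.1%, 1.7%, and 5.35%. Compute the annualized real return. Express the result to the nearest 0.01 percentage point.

4.60%

Cumulative inflation factor: 1.067 × 1.0326 × 1.079 × 1.011 × 1.017 × 1.0535 ≈ 1.28773.
Nominal growth factor: 1.68635. Real growth factor = 1.68635 / 1.28773 ≈ 1.30956.
Annualized: 1.30956^(1/6) − 1 ≈ 0.04597.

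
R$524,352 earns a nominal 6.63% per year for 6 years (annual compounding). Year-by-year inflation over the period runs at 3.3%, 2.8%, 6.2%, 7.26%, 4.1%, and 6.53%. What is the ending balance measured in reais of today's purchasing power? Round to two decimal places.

R$574,540.94

Nominal value at maturity: R$524,352 × (1 + 6.63%)^6 ≈ R$770,724.89.
Price-level factor over 6 years: 1.033 × 1.028 × 1.062 × 1.0726 × 1.041 × 1.0653 ≈ 1.3414620843.
Dividing the nominal maturity value by the price-level factor gives the value in today's money.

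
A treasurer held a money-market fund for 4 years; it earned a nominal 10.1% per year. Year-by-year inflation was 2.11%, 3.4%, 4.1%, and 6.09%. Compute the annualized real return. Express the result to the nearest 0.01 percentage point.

5.95%

Cumulative inflation factor: 1.0211 × 1.034 × 1.041 × 1.0609 ≈ 1.16604.
Nominal growth factor: 1.46943. Real growth factor = 1.46943 / 1.16604 ≈ 1.26019.
Annualized: 1.26019^(1/4) − 1 ≈ 0.05952.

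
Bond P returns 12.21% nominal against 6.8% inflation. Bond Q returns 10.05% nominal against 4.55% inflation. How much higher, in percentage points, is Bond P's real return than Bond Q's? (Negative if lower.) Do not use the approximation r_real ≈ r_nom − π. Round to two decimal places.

Bond P real return: 1.1221/1.068 − 1 = 5.066%.
Bond Q real return: 1.1005/1.0455 − 1 = 5.261%.
Difference: 5.066 − 5.261 = -0.195 pp.

-0.20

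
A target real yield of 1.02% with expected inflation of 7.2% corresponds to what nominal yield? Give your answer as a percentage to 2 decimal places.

By the Fisher equation, 1 + r_nom = (1 + 1.02%)(1 + 7.2%) = 1.0102 × 1.072 = 1.0829344.
So r_nom = 8.29344%.

8.29%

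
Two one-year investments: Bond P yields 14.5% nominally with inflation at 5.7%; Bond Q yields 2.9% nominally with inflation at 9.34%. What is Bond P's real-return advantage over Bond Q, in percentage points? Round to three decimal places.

14.215

Bond P real return: 1.145/1.057 − 1 = 8.3254%.
Bond Q real return: 1.029/1.0934 − 1 = -5.8899%.
Difference: 8.3254 − (-5.8899) = 14.2153 pp.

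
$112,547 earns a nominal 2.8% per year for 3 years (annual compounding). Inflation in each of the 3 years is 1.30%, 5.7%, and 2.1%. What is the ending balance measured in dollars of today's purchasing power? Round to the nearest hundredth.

Nominal value at maturity: $112,547 × (1 + 2.8%)^3 ≈ $122,268.13.
Price-level factor over 3 years: 1.0130 × 1.057 × 1.021 = 1.093226561.
The maturity value deflated by that factor is the answer in today's purchasing power.

$111,841.53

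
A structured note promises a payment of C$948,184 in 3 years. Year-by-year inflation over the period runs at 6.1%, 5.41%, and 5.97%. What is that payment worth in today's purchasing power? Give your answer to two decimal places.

Price-level factor over 3 years: 1.061 × 1.0541 × 1.0597 ≈ 1.1851685860.
Purchasing power today: C$948,184 divided by that factor.

C$800,041.46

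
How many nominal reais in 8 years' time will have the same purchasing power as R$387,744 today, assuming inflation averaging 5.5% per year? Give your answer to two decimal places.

Cumulative price-level factor: (1+5.5%)^8 ≈ 1.5346865150.
The nominal amount required is R$387,744 scaled up by that factor.

R$595,065.49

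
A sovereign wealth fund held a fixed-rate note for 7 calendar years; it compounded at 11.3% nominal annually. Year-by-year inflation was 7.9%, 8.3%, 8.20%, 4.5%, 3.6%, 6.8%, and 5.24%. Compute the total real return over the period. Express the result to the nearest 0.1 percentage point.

37.5%

Cumulative inflation factor: 1.079 × 1.083 × 1.0820 × 1.045 × 1.036 × 1.068 × 1.0524 ≈ 1.53853.
Nominal growth factor: 2.11576. Real growth factor = 2.11576 / 1.53853 ≈ 1.37518.
Total real return ≈ 37.5184%.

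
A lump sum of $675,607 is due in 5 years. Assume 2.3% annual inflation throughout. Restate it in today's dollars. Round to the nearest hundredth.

Price-level factor over 5 years: (1 + 2.3%)^5 ≈ 1.1204130756.
Purchasing power today: $675,607 divided by that factor.

$602,998.14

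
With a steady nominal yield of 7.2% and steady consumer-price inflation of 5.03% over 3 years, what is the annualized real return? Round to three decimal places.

2.066%

With constant rates the annual real return is the same each year: (1+7.2%)/(1+5.03%) − 1 = 0.02066.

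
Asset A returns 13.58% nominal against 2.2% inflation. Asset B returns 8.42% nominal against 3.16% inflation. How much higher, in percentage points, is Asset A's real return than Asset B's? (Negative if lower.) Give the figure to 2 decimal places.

Asset A real return: 1.1358/1.022 − 1 = 11.135%.
Asset B real return: 1.0842/1.0316 − 1 = 5.099%.
Difference: 11.135 − 5.099 = 6.036 pp.

6.04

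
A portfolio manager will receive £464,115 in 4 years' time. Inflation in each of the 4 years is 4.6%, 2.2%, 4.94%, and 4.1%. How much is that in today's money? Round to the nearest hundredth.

Price-level factor over 4 years: 1.046 × 1.022 × 1.0494 × 1.041 ≈ 1.1678158617.
Purchasing power today: £464,115 divided by that factor.

£397,421.39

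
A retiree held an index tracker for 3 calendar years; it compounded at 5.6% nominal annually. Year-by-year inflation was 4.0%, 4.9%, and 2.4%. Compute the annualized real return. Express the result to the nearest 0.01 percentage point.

1.77%

Cumulative inflation factor: 1.040 × 1.049 × 1.024 ≈ 1.11714.
Nominal growth factor: 1.17758. Real growth factor = 1.17758 / 1.11714 ≈ 1.05410.
Annualized: 1.05410^(1/3) − 1 ≈ 0.01772.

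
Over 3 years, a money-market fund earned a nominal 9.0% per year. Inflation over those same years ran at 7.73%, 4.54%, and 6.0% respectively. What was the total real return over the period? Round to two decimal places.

8.48%

Cumulative inflation factor: 1.0773 × 1.0454 × 1.060 ≈ 1.19378.
Nominal growth factor: 1.29503. Real growth factor = 1.29503 / 1.19378 ≈ 1.08481.
Total real return ≈ 8.4812%.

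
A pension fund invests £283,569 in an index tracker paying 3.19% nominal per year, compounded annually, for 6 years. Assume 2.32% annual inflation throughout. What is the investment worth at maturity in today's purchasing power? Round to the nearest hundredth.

Nominal value at maturity: £283,569 × (1 + 3.19%)^6 ≈ £342,361.11.
Price-level factor over 6 years: (1 + 2.32%)^6 ≈ 1.1475277294.
Dividing the nominal maturity value by the price-level factor gives the value in today's money.

£298,346.70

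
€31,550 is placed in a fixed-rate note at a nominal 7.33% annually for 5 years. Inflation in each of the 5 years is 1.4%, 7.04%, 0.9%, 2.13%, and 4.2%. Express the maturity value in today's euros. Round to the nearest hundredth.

Nominal value at maturity: €31,550 × (1 + 7.33%)^5 ≈ €44,937.10.
Price-level factor over 5 years: 1.014 × 1.0704 × 1.009 × 1.0213 × 1.042 ≈ 1.1654570479.
The maturity value deflated by that factor is the answer in today's purchasing power.

€38,557.49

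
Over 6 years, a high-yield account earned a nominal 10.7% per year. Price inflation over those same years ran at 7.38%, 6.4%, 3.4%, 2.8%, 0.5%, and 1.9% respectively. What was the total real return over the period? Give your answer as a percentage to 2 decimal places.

47.97%

Cumulative inflation factor: 1.0738 × 1.064 × 1.034 × 1.028 × 1.005 × 1.019 ≈ 1.24371.
Nominal growth factor: 1.84029. Real growth factor = 1.84029 / 1.24371 ≈ 1.47968.
Total real return ≈ 47.9677%.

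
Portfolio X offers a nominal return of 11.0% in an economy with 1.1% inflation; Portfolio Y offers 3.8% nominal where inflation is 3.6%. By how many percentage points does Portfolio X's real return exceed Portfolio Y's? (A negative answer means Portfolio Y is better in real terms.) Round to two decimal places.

Portfolio X real return: 1.110/1.011 − 1 = 9.792%.
Portfolio Y real return: 1.038/1.036 − 1 = 0.193%.
Difference: 9.792 − 0.193 = 9.599 pp.

9.60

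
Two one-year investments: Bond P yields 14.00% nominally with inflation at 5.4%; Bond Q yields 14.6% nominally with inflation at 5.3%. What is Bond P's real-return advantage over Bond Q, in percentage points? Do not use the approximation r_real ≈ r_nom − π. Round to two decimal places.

Bond P real return: 1.1400/1.054 − 1 = 8.159%.
Bond Q real return: 1.146/1.053 − 1 = 8.832%.
Difference: 8.159 − 8.832 = -0.673 pp.

-0.67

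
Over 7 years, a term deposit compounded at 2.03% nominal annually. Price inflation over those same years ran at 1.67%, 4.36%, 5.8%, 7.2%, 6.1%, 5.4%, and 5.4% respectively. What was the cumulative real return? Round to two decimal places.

-18.85%

Cumulative inflation factor: 1.0167 × 1.0436 × 1.058 × 1.072 × 1.061 × 1.054 × 1.054 ≈ 1.41842.
Nominal growth factor: 1.15105. Real growth factor = 1.15105 / 1.41842 ≈ 0.81151.
Total real return ≈ -18.8495%.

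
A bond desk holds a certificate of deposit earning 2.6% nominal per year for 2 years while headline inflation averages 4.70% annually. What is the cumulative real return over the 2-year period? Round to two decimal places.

-3.97%

The annual real rate is (1+2.6%)/(1+4.70%) − 1 = -2.0057%.
Compounded over 2 years: (1 + -0.020057)^2 − 1 ≈ -0.03971.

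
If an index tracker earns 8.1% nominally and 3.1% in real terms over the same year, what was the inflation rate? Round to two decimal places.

4.85%

From (1+r_nom) = (1+r_real)(1+π), we get 1+π = (1 + 8.1%)/(1 + 3.1%) = 1.081/1.031 ≈ 1.04850.
So π ≈ 4.8497%.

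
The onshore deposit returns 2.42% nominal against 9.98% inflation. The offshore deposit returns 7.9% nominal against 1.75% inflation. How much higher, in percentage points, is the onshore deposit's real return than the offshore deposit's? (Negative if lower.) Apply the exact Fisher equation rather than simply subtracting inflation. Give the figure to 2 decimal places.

The onshore deposit real return: 1.0242/1.0998 − 1 = -6.874%.
The offshore deposit real return: 1.079/1.0175 − 1 = 6.044%.
Difference: -6.874 − 6.044 = -12.918 pp.

-12.92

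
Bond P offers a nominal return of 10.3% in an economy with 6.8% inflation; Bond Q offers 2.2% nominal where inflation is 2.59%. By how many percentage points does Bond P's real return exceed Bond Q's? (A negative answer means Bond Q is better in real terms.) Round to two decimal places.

Bond P real return: 1.103/1.068 − 1 = 3.277%.
Bond Q real return: 1.022/1.0259 − 1 = -0.380%.
Difference: 3.277 − (-0.380) = 3.657 pp.

3.66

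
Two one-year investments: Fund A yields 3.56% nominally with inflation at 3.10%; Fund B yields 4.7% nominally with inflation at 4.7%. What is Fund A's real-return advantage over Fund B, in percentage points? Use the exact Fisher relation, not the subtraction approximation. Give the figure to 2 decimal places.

0.45

Fund A real return: 1.0356/1.0310 − 1 = 0.446%.
Fund B real return: 1.047/1.047 − 1 = 0.000%.
Difference: 0.446 − 0.000 = 0.446 pp.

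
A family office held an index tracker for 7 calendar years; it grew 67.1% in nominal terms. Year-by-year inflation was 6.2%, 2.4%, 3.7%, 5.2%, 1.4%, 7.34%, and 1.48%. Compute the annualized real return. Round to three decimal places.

3.534%

Cumulative inflation factor: 1.062 × 1.024 × 1.037 × 1.052 × 1.014 × 1.0734 × 1.0148 ≈ 1.31039.
Nominal growth factor: 1.67100. Real growth factor = 1.67100 / 1.31039 ≈ 1.27520.
Annualized: 1.27520^(1/7) − 1 ≈ 0.03534.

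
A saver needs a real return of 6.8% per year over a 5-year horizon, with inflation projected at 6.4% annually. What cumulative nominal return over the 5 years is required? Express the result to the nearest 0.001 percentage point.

89.480%

Required annual nominal rate: (1+6.8%)(1+6.4%) − 1 = 13.6352%.
Cumulative over 5 years: (1 + 0.136352)^5 − 1 ≈ 0.89480.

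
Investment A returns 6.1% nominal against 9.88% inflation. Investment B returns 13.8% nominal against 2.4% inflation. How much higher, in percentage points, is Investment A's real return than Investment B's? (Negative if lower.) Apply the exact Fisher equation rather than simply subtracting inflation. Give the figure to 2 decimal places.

Investment A real return: 1.061/1.0988 − 1 = -3.440%.
Investment B real return: 1.138/1.024 − 1 = 11.133%.
Difference: -3.440 − 11.133 = -14.573 pp.

-14.57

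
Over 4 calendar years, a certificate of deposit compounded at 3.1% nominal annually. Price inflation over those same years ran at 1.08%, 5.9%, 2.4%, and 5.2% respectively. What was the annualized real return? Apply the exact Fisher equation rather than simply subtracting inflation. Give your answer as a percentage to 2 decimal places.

-0.51%

Cumulative inflation factor: 1.0108 × 1.059 × 1.024 × 1.052 ≈ 1.15313.
Nominal growth factor: 1.12989. Real growth factor = 1.12989 / 1.15313 ≈ 0.97985.
Annualized: 0.97985^(1/4) − 1 ≈ -0.00508.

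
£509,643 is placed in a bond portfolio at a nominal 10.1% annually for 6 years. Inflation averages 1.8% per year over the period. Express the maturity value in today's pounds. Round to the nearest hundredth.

Nominal value at maturity: £509,643 × (1 + 10.1%)^6 ≈ £907,799.58.
Price-level factor over 6 years: (1 + 1.8%)^6 ≈ 1.1129782260.
The maturity value deflated by that factor is the answer in today's purchasing power.

£815,649.00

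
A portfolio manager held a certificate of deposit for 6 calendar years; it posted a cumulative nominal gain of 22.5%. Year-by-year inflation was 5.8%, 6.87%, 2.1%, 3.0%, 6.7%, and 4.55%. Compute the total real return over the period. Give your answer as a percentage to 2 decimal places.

-7.65%

Cumulative inflation factor: 1.058 × 1.0687 × 1.021 × 1.030 × 1.067 × 1.0455 ≈ 1.32646.
Nominal growth factor: 1.22500. Real growth factor = 1.22500 / 1.32646 ≈ 0.92351.
Total real return ≈ -7.6487%.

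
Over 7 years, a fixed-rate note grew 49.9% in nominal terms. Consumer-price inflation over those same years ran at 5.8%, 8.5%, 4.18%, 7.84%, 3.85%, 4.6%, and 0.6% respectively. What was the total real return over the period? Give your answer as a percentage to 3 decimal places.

6.362%

Cumulative inflation factor: 1.058 × 1.085 × 1.0418 × 1.0784 × 1.0385 × 1.046 × 1.006 ≈ 1.40934.
Nominal growth factor: 1.49900. Real growth factor = 1.49900 / 1.40934 ≈ 1.06362.
Total real return ≈ 6.3618%.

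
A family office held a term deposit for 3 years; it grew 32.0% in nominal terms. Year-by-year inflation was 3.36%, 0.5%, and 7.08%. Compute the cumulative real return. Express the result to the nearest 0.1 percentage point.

Cumulative inflation factor: 1.0336 × 1.005 × 1.0708 ≈ 1.11231.
Nominal growth factor: 1.32000. Real growth factor = 1.32000 / 1.11231 ≈ 1.18672.
Total real return ≈ 18.6717%.

18.7%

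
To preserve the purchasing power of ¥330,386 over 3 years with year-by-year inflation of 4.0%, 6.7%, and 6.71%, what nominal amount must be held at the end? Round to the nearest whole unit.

¥391,223

Cumulative price-level factor: 1.040 × 1.067 × 1.0671 = 1.184139528.
The nominal amount required is ¥330,386 scaled up by that factor.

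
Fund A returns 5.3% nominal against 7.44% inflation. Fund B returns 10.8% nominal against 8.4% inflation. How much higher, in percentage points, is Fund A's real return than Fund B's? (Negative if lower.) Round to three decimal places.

Fund A real return: 1.053/1.0744 − 1 = -1.9918%.
Fund B real return: 1.108/1.084 − 1 = 2.2140%.
Difference: -1.9918 − 2.2140 = -4.2058 pp.

-4.206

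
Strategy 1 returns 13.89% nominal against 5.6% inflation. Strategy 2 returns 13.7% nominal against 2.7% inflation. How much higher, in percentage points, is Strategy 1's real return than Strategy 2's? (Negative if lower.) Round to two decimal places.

Strategy 1 real return: 1.1389/1.056 − 1 = 7.850%.
Strategy 2 real return: 1.137/1.027 − 1 = 10.711%.
Difference: 7.850 − 10.711 = -2.861 pp.

-2.86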